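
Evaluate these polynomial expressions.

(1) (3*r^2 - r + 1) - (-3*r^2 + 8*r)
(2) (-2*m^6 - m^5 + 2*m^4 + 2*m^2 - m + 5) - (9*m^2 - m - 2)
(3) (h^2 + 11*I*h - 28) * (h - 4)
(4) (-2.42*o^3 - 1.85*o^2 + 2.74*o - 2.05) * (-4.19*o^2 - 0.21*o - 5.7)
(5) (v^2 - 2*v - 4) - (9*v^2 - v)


(1) = 6*r^2 - 9*r + 1
(2) = -2*m^6 - m^5 + 2*m^4 - 7*m^2 + 7
(3) = h^3 - 4*h^2 + 11*I*h^2 - 28*h - 44*I*h + 112
(4) = 10.1398*o^5 + 8.2597*o^4 + 2.7019*o^3 + 18.5591*o^2 - 15.1875*o + 11.685
(5) = -8*v^2 - v - 4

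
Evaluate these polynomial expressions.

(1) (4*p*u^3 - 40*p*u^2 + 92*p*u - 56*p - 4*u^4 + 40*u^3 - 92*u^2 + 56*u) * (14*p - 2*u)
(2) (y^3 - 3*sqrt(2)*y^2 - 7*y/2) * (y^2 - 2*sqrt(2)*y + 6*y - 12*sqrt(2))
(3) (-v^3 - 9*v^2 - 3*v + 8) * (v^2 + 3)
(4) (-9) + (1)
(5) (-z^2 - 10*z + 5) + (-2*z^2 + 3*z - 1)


(1) = 56*p^2*u^3 - 560*p^2*u^2 + 1288*p^2*u - 784*p^2 - 64*p*u^4 + 640*p*u^3 - 1472*p*u^2 + 896*p*u + 8*u^5 - 80*u^4 + 184*u^3 - 112*u^2
(2) = y^5 - 5*sqrt(2)*y^4 + 6*y^4 - 30*sqrt(2)*y^3 + 17*y^3/2 + 7*sqrt(2)*y^2 + 51*y^2 + 42*sqrt(2)*y
(3) = -v^5 - 9*v^4 - 6*v^3 - 19*v^2 - 9*v + 24
(4) = -8
(5) = -3*z^2 - 7*z + 4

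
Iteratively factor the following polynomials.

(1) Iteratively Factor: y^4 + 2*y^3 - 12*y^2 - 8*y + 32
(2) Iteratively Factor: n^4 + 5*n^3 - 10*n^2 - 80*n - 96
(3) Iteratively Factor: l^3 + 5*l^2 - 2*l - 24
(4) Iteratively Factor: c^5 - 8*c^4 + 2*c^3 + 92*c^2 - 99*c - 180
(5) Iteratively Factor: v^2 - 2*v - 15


(1) = (y - 2)*(y^3 + 4*y^2 - 4*y - 16) = (y - 2)^2*(y^2 + 6*y + 8) = (y - 2)^2*(y + 4)*(y + 2)
(2) = (n + 2)*(n^3 + 3*n^2 - 16*n - 48) = (n - 4)*(n + 2)*(n^2 + 7*n + 12) = (n - 4)*(n + 2)*(n + 3)*(n + 4)
(3) = (l + 4)*(l^2 + l - 6) = (l + 3)*(l + 4)*(l - 2)
(4) = (c - 5)*(c^4 - 3*c^3 - 13*c^2 + 27*c + 36) = (c - 5)*(c + 3)*(c^3 - 6*c^2 + 5*c + 12) = (c - 5)*(c - 3)*(c + 3)*(c^2 - 3*c - 4) = (c - 5)*(c - 4)*(c - 3)*(c + 3)*(c + 1)
(5) = (v + 3)*(v - 5)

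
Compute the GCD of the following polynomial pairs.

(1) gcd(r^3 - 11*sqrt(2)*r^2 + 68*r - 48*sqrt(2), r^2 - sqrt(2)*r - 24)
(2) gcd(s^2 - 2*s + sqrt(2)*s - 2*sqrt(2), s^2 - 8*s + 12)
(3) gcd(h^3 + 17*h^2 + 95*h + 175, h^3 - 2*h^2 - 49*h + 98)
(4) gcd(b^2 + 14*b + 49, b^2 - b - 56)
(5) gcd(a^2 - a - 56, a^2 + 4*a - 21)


(1) = gcd((r - 6*sqrt(2))*(r - 4*sqrt(2))*(r - sqrt(2)), (r - 4*sqrt(2))*(r + 3*sqrt(2))) = r - 4*sqrt(2)
(2) = gcd((s - 2)*(s + sqrt(2)), (s - 6)*(s - 2)) = s - 2
(3) = h + 7
(4) = b + 7
(5) = gcd((a - 8)*(a + 7), (a - 3)*(a + 7)) = a + 7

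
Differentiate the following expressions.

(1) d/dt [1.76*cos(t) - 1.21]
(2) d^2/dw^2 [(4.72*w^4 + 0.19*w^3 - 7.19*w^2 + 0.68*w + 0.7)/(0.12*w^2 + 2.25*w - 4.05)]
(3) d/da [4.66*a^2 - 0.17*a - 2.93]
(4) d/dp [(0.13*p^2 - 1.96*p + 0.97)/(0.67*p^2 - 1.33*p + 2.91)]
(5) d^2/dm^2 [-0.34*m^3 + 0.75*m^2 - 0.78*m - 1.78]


(1) = -1.76*sin(t)
(2) = (0.135936*w^6 + 7.6464*w^5 + 129.60648*w^4 - 682.165386*w^3 + 897.74379*w^2 + 21.81573*w - 215.70705)/(0.001728*w^6 + 0.0972*w^5 + 1.64754*w^4 + 4.829625*w^3 - 55.604475*w^2 + 110.716875*w - 66.430125)
(3) = 9.32*a - 0.17
(4) = (1.1403*p^2 - 0.5432*p - 4.4135)/(0.4489*p^4 - 1.7822*p^3 + 5.6683*p^2 - 7.7406*p + 8.4681)
(5) = 1.5 - 2.04*m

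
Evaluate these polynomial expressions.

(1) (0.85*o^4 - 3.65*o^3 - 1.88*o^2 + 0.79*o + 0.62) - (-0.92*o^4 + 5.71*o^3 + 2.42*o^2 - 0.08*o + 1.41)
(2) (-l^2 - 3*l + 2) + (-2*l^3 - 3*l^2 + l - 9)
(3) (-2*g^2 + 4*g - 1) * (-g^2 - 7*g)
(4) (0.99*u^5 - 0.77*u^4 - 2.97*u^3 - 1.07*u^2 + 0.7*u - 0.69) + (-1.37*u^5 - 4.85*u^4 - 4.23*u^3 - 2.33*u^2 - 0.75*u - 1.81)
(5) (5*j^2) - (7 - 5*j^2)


(1) = 1.77*o^4 - 9.36*o^3 - 4.3*o^2 + 0.87*o - 0.79
(2) = -2*l^3 - 4*l^2 - 2*l - 7
(3) = 2*g^4 + 10*g^3 - 27*g^2 + 7*g
(4) = -0.38*u^5 - 5.62*u^4 - 7.2*u^3 - 3.4*u^2 - 0.05*u - 2.5
(5) = 10*j^2 - 7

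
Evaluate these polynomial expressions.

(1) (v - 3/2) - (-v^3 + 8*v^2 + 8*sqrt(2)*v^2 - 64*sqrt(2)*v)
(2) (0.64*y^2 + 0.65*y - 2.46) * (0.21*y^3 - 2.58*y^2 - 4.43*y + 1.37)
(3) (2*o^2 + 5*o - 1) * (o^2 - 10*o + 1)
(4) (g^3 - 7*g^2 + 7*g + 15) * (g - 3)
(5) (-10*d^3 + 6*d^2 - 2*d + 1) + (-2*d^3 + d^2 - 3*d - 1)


(1) = v^3 - 8*sqrt(2)*v^2 - 8*v^2 + v + 64*sqrt(2)*v - 3/2
(2) = 0.1344*y^5 - 1.5147*y^4 - 5.0288*y^3 + 4.3441*y^2 + 11.7883*y - 3.3702
(3) = 2*o^4 - 15*o^3 - 49*o^2 + 15*o - 1
(4) = g^4 - 10*g^3 + 28*g^2 - 6*g - 45
(5) = -12*d^3 + 7*d^2 - 5*d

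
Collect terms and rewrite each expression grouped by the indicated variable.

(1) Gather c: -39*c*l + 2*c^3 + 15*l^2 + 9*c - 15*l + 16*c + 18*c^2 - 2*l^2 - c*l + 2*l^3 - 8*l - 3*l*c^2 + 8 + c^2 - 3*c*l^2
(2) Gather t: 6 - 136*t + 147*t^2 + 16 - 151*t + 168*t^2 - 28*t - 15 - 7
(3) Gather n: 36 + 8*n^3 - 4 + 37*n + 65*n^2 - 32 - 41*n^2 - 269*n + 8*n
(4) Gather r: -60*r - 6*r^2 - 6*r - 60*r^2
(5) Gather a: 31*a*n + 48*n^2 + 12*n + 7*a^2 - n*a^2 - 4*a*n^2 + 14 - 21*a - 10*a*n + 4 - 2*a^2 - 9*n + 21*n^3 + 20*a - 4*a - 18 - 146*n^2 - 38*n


(1) = 2*c^3 + c^2*(19 - 3*l) + c*(-3*l^2 - 40*l + 25) + 2*l^3 + 13*l^2 - 23*l + 8
(2) = 315*t^2 - 315*t
(3) = 8*n^3 + 24*n^2 - 224*n
(4) = -66*r^2 - 66*r
(5) = a^2*(5 - n) + a*(-4*n^2 + 21*n - 5) + 21*n^3 - 98*n^2 - 35*n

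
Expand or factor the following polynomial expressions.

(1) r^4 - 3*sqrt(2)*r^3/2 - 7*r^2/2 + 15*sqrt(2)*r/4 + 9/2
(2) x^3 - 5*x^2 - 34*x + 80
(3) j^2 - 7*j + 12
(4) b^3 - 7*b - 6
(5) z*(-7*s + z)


(1) = (r - 3*sqrt(2)/2)^2*(r + sqrt(2)/2)*(r + sqrt(2))
(2) = (x - 8)*(x - 2)*(x + 5)
(3) = (j - 4)*(j - 3)
(4) = (b - 3)*(b + 1)*(b + 2)
(5) = -7*s*z + z^2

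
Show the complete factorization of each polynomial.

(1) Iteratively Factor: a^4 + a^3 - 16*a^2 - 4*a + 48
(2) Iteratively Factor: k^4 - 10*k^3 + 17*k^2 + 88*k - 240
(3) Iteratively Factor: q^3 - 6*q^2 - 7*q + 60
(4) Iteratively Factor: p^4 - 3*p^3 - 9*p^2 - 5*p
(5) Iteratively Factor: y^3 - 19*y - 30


(1) = (a - 2)*(a^3 + 3*a^2 - 10*a - 24) = (a - 2)*(a + 4)*(a^2 - a - 6) = (a - 3)*(a - 2)*(a + 4)*(a + 2)
(2) = (k - 5)*(k^3 - 5*k^2 - 8*k + 48) = (k - 5)*(k - 4)*(k^2 - k - 12) = (k - 5)*(k - 4)^2*(k + 3)
(3) = (q - 4)*(q^2 - 2*q - 15) = (q - 5)*(q - 4)*(q + 3)
(4) = (p + 1)*(p^3 - 4*p^2 - 5*p) = (p + 1)^2*(p^2 - 5*p) = p*(p + 1)^2*(p - 5)
(5) = (y + 2)*(y^2 - 2*y - 15) = (y + 2)*(y + 3)*(y - 5)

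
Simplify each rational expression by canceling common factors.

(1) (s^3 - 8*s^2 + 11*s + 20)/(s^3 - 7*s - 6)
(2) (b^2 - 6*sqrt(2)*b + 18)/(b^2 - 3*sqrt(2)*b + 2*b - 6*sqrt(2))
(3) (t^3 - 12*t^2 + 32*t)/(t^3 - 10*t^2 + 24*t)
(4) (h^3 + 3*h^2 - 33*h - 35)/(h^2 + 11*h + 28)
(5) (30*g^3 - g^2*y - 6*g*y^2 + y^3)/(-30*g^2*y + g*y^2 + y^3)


(1) = (s^2 - 9*s + 20)/(s^2 - s - 6)
(2) = (b - 3*sqrt(2))/(b + 2)
(3) = (t - 8)/(t - 6)
(4) = (h^2 - 4*h - 5)/(h + 4)
(5) = (-6*g^2 - g*y + y^2)/(6*g*y + y^2)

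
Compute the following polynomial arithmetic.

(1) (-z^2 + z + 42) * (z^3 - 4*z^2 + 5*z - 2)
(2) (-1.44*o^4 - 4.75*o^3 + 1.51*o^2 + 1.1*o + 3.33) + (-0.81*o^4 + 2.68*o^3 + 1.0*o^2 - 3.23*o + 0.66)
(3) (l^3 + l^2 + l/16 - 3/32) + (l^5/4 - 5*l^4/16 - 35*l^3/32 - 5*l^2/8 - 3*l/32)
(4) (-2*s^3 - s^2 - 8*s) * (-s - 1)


(1) = -z^5 + 5*z^4 + 33*z^3 - 161*z^2 + 208*z - 84
(2) = -2.25*o^4 - 2.07*o^3 + 2.51*o^2 - 2.13*o + 3.99
(3) = l^5/4 - 5*l^4/16 - 3*l^3/32 + 3*l^2/8 - l/32 - 3/32
(4) = 2*s^4 + 3*s^3 + 9*s^2 + 8*s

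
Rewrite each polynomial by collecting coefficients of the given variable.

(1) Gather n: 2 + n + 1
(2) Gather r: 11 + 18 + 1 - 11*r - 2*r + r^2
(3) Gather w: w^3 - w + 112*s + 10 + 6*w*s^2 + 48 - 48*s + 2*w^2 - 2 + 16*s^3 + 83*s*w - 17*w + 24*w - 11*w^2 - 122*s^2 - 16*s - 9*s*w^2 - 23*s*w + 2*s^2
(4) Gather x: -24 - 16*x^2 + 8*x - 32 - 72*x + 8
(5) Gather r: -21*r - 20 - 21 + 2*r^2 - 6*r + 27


(1) = n + 3
(2) = r^2 - 13*r + 30
(3) = 16*s^3 - 120*s^2 + 48*s + w^3 + w^2*(-9*s - 9) + w*(6*s^2 + 60*s + 6) + 56
(4) = -16*x^2 - 64*x - 48
(5) = 2*r^2 - 27*r - 14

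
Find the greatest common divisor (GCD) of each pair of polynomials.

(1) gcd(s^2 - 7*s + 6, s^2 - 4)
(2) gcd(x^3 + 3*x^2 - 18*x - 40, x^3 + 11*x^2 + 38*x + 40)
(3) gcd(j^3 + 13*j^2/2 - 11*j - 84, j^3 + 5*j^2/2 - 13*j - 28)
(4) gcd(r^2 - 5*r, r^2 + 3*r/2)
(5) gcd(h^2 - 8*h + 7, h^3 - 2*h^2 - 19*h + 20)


(1) = 1
(2) = x^2 + 7*x + 10
(3) = gcd((j - 7/2)*(j + 4)*(j + 6), (j - 7/2)*(j + 2)*(j + 4)) = j^2 + j/2 - 14
(4) = r
(5) = gcd((h - 7)*(h - 1), (h - 5)*(h - 1)*(h + 4)) = h - 1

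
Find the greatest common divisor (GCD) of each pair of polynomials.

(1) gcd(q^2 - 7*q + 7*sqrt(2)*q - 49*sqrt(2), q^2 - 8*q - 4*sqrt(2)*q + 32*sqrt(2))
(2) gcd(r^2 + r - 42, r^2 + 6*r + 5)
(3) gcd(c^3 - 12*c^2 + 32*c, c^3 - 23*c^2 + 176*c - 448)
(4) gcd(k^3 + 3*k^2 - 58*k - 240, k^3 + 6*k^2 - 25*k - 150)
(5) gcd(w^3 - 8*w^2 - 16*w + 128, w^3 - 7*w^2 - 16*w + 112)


(1) = gcd((q - 7)*(q + 7*sqrt(2)), (q - 8)*(q - 4*sqrt(2))) = 1
(2) = 1
(3) = gcd(c*(c - 8)*(c - 4), (c - 8)^2*(c - 7)) = c - 8
(4) = k^2 + 11*k + 30
(5) = w^2 - 16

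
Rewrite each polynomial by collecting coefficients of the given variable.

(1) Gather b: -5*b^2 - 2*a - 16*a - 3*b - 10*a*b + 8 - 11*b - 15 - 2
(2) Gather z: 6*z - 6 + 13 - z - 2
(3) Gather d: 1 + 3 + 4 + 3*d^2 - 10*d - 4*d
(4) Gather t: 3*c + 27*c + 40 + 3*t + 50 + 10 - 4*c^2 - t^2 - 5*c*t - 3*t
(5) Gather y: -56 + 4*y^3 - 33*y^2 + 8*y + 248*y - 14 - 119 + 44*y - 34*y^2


(1) = -18*a - 5*b^2 + b*(-10*a - 14) - 9
(2) = 5*z + 5
(3) = 3*d^2 - 14*d + 8
(4) = -4*c^2 - 5*c*t + 30*c - t^2 + 100
(5) = 4*y^3 - 67*y^2 + 300*y - 189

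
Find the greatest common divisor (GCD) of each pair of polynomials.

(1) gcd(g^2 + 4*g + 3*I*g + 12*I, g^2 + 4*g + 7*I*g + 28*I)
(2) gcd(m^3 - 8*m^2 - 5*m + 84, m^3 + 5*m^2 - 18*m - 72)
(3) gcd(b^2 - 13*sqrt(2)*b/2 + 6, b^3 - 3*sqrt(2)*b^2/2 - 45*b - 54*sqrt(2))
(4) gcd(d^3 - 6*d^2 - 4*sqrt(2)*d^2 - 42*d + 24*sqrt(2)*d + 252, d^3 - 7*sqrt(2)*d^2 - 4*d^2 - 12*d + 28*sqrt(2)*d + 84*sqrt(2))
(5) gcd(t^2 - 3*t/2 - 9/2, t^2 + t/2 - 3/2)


(1) = gcd((g + 4)*(g + 3*I), (g + 4)*(g + 7*I)) = g + 4
(2) = m^2 - m - 12
(3) = gcd((b - 6*sqrt(2))*(b - sqrt(2)/2), (b - 6*sqrt(2))*(b + 3*sqrt(2)/2)*(b + 3*sqrt(2))) = b - 6*sqrt(2)
(4) = gcd((d - 6)*(d - 7*sqrt(2))*(d + 3*sqrt(2)), (d - 6)*(d + 2)*(d - 7*sqrt(2))) = d^2 + d*(-7*sqrt(2) - 6) + 42*sqrt(2)
(5) = t + 3/2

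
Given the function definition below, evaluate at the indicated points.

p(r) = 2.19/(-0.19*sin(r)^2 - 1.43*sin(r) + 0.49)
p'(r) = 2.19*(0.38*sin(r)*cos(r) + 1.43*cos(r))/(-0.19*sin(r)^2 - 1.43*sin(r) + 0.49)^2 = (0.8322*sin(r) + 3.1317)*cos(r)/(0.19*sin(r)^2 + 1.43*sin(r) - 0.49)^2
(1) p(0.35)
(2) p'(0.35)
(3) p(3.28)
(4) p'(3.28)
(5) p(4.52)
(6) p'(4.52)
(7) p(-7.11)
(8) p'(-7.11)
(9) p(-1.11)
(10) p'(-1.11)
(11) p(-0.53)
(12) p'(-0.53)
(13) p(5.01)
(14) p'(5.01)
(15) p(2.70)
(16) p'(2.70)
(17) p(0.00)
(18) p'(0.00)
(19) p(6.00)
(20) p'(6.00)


(1) = -96.54
(2) = 6238.16
(3) = 3.20
(4) = -6.39
(5) = 1.28
(6) = -0.15
(7) = 1.52
(8) = 0.82
(9) = 1.35
(10) = 0.41
(11) = 1.88
(12) = 1.73
(13) = 1.30
(14) = 0.24
(15) = -14.05
(16) = -129.79
(17) = 4.47
(18) = 13.04
(19) = 2.50
(20) = 3.64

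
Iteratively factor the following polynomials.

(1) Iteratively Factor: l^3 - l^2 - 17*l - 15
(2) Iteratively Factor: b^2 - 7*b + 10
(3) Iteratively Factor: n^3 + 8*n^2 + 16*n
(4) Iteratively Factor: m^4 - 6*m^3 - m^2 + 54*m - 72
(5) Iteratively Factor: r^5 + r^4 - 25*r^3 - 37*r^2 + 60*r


(1) = (l + 3)*(l^2 - 4*l - 5) = (l - 5)*(l + 3)*(l + 1)
(2) = (b - 2)*(b - 5)
(3) = (n + 4)*(n^2 + 4*n) = (n + 4)^2*(n)
(4) = (m - 3)*(m^3 - 3*m^2 - 10*m + 24) = (m - 4)*(m - 3)*(m^2 + m - 6) = (m - 4)*(m - 3)*(m - 2)*(m + 3)
(5) = (r)*(r^4 + r^3 - 25*r^2 - 37*r + 60) = r*(r - 5)*(r^3 + 6*r^2 + 5*r - 12) = r*(r - 5)*(r + 3)*(r^2 + 3*r - 4) = r*(r - 5)*(r + 3)*(r + 4)*(r - 1)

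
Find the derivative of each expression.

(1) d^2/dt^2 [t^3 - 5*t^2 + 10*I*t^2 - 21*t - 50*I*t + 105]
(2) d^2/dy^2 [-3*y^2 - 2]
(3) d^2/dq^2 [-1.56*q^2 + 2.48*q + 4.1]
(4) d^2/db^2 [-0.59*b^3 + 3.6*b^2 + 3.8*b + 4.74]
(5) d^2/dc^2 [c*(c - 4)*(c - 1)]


(1) = 6*t - 10 + 20*I
(2) = -6
(3) = -3.12000000000000
(4) = 7.2 - 3.54*b
(5) = 6*c - 10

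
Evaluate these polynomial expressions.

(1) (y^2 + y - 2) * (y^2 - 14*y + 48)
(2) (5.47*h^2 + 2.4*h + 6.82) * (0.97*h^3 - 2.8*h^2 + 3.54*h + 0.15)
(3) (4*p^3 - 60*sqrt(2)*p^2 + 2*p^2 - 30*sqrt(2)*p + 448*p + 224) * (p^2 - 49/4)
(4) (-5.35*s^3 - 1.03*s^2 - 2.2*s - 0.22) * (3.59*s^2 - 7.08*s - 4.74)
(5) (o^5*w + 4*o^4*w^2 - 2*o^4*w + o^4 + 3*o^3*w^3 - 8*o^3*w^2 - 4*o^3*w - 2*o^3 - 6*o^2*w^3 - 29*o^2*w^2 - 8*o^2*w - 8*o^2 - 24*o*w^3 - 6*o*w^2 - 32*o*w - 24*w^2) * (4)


(1) = y^4 - 13*y^3 + 32*y^2 + 76*y - 96
(2) = 5.3059*h^5 - 12.988*h^4 + 19.2592*h^3 - 9.7795*h^2 + 24.5028*h + 1.023
(3) = 4*p^5 - 60*sqrt(2)*p^4 + 2*p^4 - 30*sqrt(2)*p^3 + 399*p^3 + 399*p^2/2 + 735*sqrt(2)*p^2 - 5488*p + 735*sqrt(2)*p/2 - 2744
(4) = -19.2065*s^5 + 34.1803*s^4 + 24.7534*s^3 + 19.6684*s^2 + 11.9856*s + 1.0428
(5) = 4*o^5*w + 16*o^4*w^2 - 8*o^4*w + 4*o^4 + 12*o^3*w^3 - 32*o^3*w^2 - 16*o^3*w - 8*o^3 - 24*o^2*w^3 - 116*o^2*w^2 - 32*o^2*w - 32*o^2 - 96*o*w^3 - 24*o*w^2 - 128*o*w - 96*w^2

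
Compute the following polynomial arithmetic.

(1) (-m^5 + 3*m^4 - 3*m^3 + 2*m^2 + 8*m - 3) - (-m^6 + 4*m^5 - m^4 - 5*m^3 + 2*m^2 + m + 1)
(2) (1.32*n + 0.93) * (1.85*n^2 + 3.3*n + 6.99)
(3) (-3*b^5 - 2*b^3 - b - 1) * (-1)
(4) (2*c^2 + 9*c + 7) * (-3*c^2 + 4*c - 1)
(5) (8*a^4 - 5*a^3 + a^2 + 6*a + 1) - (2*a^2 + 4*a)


(1) = m^6 - 5*m^5 + 4*m^4 + 2*m^3 + 7*m - 4
(2) = 2.442*n^3 + 6.0765*n^2 + 12.2958*n + 6.5007
(3) = 3*b^5 + 2*b^3 + b + 1
(4) = -6*c^4 - 19*c^3 + 13*c^2 + 19*c - 7
(5) = 8*a^4 - 5*a^3 - a^2 + 2*a + 1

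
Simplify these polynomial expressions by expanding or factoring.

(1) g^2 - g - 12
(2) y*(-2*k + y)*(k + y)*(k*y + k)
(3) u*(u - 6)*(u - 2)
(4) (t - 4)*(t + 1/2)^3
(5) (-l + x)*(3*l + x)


(1) = (g - 4)*(g + 3)
(2) = -2*k^3*y^2 - 2*k^3*y - k^2*y^3 - k^2*y^2 + k*y^4 + k*y^3
(3) = u^3 - 8*u^2 + 12*u
(4) = t^4 - 5*t^3/2 - 21*t^2/4 - 23*t/8 - 1/2
(5) = -3*l^2 + 2*l*x + x^2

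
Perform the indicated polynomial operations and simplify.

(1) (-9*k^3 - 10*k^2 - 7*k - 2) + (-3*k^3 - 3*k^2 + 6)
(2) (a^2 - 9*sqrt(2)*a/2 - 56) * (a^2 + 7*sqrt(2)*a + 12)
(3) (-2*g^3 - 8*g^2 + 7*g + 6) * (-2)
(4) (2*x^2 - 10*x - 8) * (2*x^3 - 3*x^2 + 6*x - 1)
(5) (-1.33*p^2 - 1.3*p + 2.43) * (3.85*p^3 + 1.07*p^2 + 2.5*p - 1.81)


(1) = -12*k^3 - 13*k^2 - 7*k + 4
(2) = a^4 + 5*sqrt(2)*a^3/2 - 107*a^2 - 446*sqrt(2)*a - 672
(3) = 4*g^3 + 16*g^2 - 14*g - 12
(4) = 4*x^5 - 26*x^4 + 26*x^3 - 38*x^2 - 38*x + 8
(5) = -5.1205*p^5 - 6.4281*p^4 + 4.6395*p^3 + 1.7574*p^2 + 8.428*p - 4.3983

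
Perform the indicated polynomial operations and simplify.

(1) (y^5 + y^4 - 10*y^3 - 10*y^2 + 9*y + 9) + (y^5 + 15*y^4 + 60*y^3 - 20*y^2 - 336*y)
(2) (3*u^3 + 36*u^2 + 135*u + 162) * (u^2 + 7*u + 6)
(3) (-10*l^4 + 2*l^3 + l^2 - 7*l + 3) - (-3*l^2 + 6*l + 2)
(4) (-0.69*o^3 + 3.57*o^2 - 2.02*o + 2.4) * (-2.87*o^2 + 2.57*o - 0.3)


(1) = 2*y^5 + 16*y^4 + 50*y^3 - 30*y^2 - 327*y + 9
(2) = 3*u^5 + 57*u^4 + 405*u^3 + 1323*u^2 + 1944*u + 972
(3) = -10*l^4 + 2*l^3 + 4*l^2 - 13*l + 1
(4) = 1.9803*o^5 - 12.0192*o^4 + 15.1793*o^3 - 13.1504*o^2 + 6.774*o - 0.72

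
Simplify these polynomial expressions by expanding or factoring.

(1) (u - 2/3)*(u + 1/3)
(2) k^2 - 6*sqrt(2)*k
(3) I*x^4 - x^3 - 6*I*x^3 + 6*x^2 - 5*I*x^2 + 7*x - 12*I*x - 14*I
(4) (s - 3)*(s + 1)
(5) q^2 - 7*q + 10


(1) = u^2 - u/3 - 2/9
(2) = k*(k - 6*sqrt(2))
(3) = (x - 7)*(x + 1)*(x + 2*I)*(I*x + 1)
(4) = s^2 - 2*s - 3
(5) = (q - 5)*(q - 2)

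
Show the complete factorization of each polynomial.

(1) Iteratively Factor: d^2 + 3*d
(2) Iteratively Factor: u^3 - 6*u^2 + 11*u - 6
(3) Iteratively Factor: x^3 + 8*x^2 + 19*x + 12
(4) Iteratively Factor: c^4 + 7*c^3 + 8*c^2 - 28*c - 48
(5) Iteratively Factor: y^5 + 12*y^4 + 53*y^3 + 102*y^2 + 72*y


(1) = (d + 3)*(d)
(2) = (u - 3)*(u^2 - 3*u + 2) = (u - 3)*(u - 1)*(u - 2)
(3) = (x + 1)*(x^2 + 7*x + 12) = (x + 1)*(x + 3)*(x + 4)
(4) = (c + 4)*(c^3 + 3*c^2 - 4*c - 12) = (c - 2)*(c + 4)*(c^2 + 5*c + 6) = (c - 2)*(c + 2)*(c + 4)*(c + 3)
(5) = (y + 3)*(y^4 + 9*y^3 + 26*y^2 + 24*y) = (y + 3)^2*(y^3 + 6*y^2 + 8*y) = (y + 3)^2*(y + 4)*(y^2 + 2*y) = (y + 2)*(y + 3)^2*(y + 4)*(y)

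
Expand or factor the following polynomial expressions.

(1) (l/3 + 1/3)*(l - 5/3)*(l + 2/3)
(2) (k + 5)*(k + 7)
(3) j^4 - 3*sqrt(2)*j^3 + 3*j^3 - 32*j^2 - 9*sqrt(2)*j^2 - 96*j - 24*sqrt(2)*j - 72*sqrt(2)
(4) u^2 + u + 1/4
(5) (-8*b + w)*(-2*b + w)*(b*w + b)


(1) = l^3/3 - 19*l/27 - 10/27
(2) = k^2 + 12*k + 35
(3) = (j + 3)*(j - 6*sqrt(2))*(j + sqrt(2))*(j + 2*sqrt(2))
(4) = (u + 1/2)^2
(5) = 16*b^3*w + 16*b^3 - 10*b^2*w^2 - 10*b^2*w + b*w^3 + b*w^2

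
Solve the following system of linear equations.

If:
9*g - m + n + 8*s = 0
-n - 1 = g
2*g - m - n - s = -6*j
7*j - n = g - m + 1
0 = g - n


Then:
g = -1/2
j = 3/37
m = -21/37
n = -1/2
s = 41/74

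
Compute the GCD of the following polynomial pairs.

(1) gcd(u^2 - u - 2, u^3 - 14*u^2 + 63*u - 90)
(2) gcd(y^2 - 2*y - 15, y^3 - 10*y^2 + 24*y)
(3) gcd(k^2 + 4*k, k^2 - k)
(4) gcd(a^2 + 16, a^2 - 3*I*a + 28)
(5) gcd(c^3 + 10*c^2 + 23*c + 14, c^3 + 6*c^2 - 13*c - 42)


(1) = 1
(2) = gcd((y - 5)*(y + 3), y*(y - 6)*(y - 4)) = 1
(3) = k
(4) = gcd((a - 4*I)*(a + 4*I), (a - 7*I)*(a + 4*I)) = a + 4*I
(5) = c^2 + 9*c + 14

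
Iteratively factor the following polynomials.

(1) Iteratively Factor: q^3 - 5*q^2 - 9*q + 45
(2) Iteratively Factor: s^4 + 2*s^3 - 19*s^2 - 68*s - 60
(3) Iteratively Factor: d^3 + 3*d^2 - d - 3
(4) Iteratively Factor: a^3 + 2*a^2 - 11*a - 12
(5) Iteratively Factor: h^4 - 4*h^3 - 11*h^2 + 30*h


(1) = (q - 5)*(q^2 - 9) = (q - 5)*(q - 3)*(q + 3)
(2) = (s + 2)*(s^3 - 19*s - 30) = (s + 2)*(s + 3)*(s^2 - 3*s - 10) = (s - 5)*(s + 2)*(s + 3)*(s + 2)
(3) = (d + 1)*(d^2 + 2*d - 3) = (d + 1)*(d + 3)*(d - 1)
(4) = (a + 1)*(a^2 + a - 12) = (a + 1)*(a + 4)*(a - 3)
(5) = (h - 5)*(h^3 + h^2 - 6*h) = (h - 5)*(h + 3)*(h^2 - 2*h) = h*(h - 5)*(h + 3)*(h - 2)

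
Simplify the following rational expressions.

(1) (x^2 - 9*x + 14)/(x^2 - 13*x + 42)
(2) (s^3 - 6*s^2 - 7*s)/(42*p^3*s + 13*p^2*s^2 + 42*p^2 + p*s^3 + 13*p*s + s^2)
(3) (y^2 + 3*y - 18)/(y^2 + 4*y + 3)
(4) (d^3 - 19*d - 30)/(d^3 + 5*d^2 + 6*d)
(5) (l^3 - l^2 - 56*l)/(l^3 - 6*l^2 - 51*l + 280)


(1) = (x - 2)/(x - 6)
(2) = (s^3 - 6*s^2 - 7*s)/(42*p^3*s + 13*p^2*s^2 + 42*p^2 + p*s^3 + 13*p*s + s^2)
(3) = (y^2 + 3*y - 18)/(y^2 + 4*y + 3)
(4) = (d - 5)/d
(5) = l/(l - 5)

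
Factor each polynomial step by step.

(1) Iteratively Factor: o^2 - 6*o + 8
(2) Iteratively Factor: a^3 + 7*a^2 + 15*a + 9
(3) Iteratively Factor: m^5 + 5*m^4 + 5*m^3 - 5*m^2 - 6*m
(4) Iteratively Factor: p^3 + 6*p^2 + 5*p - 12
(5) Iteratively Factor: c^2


(1) = (o - 2)*(o - 4)
(2) = (a + 1)*(a^2 + 6*a + 9) = (a + 1)*(a + 3)*(a + 3)
(3) = (m - 1)*(m^4 + 6*m^3 + 11*m^2 + 6*m) = (m - 1)*(m + 2)*(m^3 + 4*m^2 + 3*m) = (m - 1)*(m + 2)*(m + 3)*(m^2 + m) = m*(m - 1)*(m + 2)*(m + 3)*(m + 1)
(4) = (p + 4)*(p^2 + 2*p - 3) = (p - 1)*(p + 4)*(p + 3)
(5) = (c)*(c)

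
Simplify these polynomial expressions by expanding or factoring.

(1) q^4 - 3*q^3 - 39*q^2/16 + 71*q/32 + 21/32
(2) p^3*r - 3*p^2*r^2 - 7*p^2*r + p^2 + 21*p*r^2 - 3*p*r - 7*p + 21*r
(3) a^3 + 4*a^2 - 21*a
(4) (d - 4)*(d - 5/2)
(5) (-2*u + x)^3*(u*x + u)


(1) = (q - 7/2)*(q - 3/4)*(q + 1/4)*(q + 1)
(2) = (p - 7)*(p - 3*r)*(p*r + 1)
(3) = a*(a - 3)*(a + 7)
(4) = d^2 - 13*d/2 + 10
(5) = -8*u^4*x - 8*u^4 + 12*u^3*x^2 + 12*u^3*x - 6*u^2*x^3 - 6*u^2*x^2 + u*x^4 + u*x^3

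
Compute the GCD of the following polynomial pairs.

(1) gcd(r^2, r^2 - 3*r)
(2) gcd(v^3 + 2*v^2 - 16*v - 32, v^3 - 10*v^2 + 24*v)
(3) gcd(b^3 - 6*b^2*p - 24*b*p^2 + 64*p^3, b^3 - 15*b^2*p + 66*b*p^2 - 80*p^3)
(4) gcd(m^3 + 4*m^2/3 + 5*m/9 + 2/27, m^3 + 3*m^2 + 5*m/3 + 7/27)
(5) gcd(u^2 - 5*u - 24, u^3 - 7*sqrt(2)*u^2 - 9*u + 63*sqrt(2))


(1) = gcd(r^2, r*(r - 3)) = r
(2) = v - 4
(3) = b^2 - 10*b*p + 16*p^2
(4) = gcd((m + 1/3)^2*(m + 2/3), (m + 1/3)^2*(m + 7/3)) = m^2 + 2*m/3 + 1/9
(5) = u + 3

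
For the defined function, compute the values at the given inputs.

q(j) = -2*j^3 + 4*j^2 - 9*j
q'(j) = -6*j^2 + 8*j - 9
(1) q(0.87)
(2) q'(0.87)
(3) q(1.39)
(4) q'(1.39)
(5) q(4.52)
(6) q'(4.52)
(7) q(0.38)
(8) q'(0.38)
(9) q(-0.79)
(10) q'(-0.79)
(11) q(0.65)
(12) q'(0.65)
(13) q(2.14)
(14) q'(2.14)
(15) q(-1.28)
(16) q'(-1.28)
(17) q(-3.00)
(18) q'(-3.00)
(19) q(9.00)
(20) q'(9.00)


(1) = -6.12
(2) = -6.58
(3) = -10.15
(4) = -9.47
(5) = -143.65
(6) = -95.42
(7) = -2.95
(8) = -6.83
(9) = 10.59
(10) = -19.06
(11) = -4.71
(12) = -6.33
(13) = -20.54
(14) = -19.36
(15) = 22.27
(16) = -29.07
(17) = 117.00
(18) = -87.00
(19) = -1215.00
(20) = -423.00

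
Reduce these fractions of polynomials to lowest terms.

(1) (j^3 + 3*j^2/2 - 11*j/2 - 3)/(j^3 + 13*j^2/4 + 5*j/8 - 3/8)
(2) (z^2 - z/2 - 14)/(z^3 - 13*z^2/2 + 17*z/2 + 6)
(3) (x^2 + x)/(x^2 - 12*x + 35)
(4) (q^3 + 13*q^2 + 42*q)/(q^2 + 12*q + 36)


(1) = (4*j - 8)/(4*j - 1)
(2) = (2*z + 7)/(2*z^2 - 5*z - 3)
(3) = (x^2 + x)/(x^2 - 12*x + 35)
(4) = (q^2 + 7*q)/(q + 6)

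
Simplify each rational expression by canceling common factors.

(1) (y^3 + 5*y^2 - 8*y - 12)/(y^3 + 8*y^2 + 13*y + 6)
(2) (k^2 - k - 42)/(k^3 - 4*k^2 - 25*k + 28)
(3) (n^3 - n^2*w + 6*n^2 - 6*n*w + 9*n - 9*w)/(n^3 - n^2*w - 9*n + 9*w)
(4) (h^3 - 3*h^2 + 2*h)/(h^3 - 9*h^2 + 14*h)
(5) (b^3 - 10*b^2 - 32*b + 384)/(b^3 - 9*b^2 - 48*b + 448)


(1) = (y - 2)/(y + 1)
(2) = (k + 6)/(k^2 + 3*k - 4)
(3) = (n + 3)/(n - 3)
(4) = (h - 1)/(h - 7)
(5) = (b + 6)/(b + 7)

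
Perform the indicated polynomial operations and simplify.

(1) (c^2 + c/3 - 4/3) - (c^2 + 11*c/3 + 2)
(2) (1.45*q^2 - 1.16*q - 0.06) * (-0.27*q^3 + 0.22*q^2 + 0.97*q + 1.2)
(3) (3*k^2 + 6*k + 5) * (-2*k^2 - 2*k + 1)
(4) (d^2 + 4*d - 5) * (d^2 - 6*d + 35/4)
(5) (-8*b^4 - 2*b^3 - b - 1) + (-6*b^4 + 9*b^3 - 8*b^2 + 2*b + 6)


(1) = -10*c/3 - 10/3
(2) = -0.3915*q^5 + 0.6322*q^4 + 1.1675*q^3 + 0.6016*q^2 - 1.4502*q - 0.072
(3) = -6*k^4 - 18*k^3 - 19*k^2 - 4*k + 5
(4) = d^4 - 2*d^3 - 81*d^2/4 + 65*d - 175/4
(5) = -14*b^4 + 7*b^3 - 8*b^2 + b + 5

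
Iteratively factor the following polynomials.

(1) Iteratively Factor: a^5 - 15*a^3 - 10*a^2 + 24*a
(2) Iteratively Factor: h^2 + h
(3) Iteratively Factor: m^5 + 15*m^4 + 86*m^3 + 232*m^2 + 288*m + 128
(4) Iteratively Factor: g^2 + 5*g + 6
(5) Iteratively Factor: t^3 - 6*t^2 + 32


(1) = (a - 1)*(a^4 + a^3 - 14*a^2 - 24*a) = (a - 1)*(a + 3)*(a^3 - 2*a^2 - 8*a) = (a - 1)*(a + 2)*(a + 3)*(a^2 - 4*a) = (a - 4)*(a - 1)*(a + 2)*(a + 3)*(a)
(2) = (h + 1)*(h)
(3) = (m + 1)*(m^4 + 14*m^3 + 72*m^2 + 160*m + 128) = (m + 1)*(m + 4)*(m^3 + 10*m^2 + 32*m + 32) = (m + 1)*(m + 4)^2*(m^2 + 6*m + 8) = (m + 1)*(m + 2)*(m + 4)^2*(m + 4)
(4) = (g + 2)*(g + 3)
(5) = (t - 4)*(t^2 - 2*t - 8) = (t - 4)^2*(t + 2)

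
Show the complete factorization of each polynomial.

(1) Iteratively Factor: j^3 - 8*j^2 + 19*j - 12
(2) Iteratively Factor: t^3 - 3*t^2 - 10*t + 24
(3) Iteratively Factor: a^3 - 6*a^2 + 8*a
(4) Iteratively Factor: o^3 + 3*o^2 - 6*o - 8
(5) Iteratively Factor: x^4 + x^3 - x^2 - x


(1) = (j - 4)*(j^2 - 4*j + 3) = (j - 4)*(j - 3)*(j - 1)
(2) = (t + 3)*(t^2 - 6*t + 8) = (t - 4)*(t + 3)*(t - 2)
(3) = (a - 2)*(a^2 - 4*a) = a*(a - 2)*(a - 4)
(4) = (o - 2)*(o^2 + 5*o + 4) = (o - 2)*(o + 4)*(o + 1)
(5) = (x + 1)*(x^3 - x) = x*(x + 1)*(x^2 - 1) = x*(x - 1)*(x + 1)*(x + 1)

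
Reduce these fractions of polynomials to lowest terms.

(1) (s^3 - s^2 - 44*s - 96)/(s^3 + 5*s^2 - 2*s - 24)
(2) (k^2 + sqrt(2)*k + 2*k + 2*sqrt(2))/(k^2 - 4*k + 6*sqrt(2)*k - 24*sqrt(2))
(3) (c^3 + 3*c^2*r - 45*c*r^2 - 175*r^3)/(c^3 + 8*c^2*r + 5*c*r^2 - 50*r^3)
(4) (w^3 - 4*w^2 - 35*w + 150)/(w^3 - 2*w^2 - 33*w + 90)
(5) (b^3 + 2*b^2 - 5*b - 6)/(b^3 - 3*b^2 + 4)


(1) = (s - 8)/(s - 2)
(2) = (k^2 + k*(sqrt(2) + 2) + 2*sqrt(2))/(k^2 + k*(-4 + 6*sqrt(2)) - 24*sqrt(2))
(3) = (-c + 7*r)/(-c + 2*r)
(4) = (w - 5)/(w - 3)
(5) = (b + 3)/(b - 2)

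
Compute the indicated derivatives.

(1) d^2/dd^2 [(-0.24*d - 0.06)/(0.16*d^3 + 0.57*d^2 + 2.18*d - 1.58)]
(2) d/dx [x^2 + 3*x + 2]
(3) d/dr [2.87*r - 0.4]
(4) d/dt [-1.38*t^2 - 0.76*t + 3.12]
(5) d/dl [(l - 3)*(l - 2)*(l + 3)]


(1) = (-0.036864*d^5 - 0.14976*d^4 - 0.07608*d^3 - 0.970596*d^2 - 1.835208*d - 2.331672)/(0.004096*d^9 + 0.043776*d^8 + 0.323376*d^7 + 1.256745*d^6 + 3.541422*d^5 + 3.279954*d^4 - 0.221344*d^3 - 18.257532*d^2 + 16.326456*d - 3.944312)
(2) = 2*x + 3
(3) = 2.87000000000000
(4) = -2.76*t - 0.76
(5) = 3*l^2 - 4*l - 9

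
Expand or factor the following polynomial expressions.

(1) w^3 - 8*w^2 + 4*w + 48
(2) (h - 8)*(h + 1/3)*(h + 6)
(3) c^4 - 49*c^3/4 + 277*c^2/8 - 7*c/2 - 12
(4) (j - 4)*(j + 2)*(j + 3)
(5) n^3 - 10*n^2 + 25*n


(1) = (w - 6)*(w - 4)*(w + 2)
(2) = h^3 - 5*h^2/3 - 146*h/3 - 16
(3) = (c - 8)*(c - 4)*(c - 3/4)*(c + 1/2)
(4) = j^3 + j^2 - 14*j - 24
(5) = n*(n - 5)^2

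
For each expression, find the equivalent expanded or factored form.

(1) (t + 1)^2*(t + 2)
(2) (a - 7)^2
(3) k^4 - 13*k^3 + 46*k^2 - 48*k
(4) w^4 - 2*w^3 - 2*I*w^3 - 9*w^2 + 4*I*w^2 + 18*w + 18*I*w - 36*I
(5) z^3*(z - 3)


(1) = t^3 + 4*t^2 + 5*t + 2
(2) = a^2 - 14*a + 49
(3) = k*(k - 8)*(k - 3)*(k - 2)
(4) = (w - 3)*(w - 2)*(w + 3)*(w - 2*I)
(5) = z^4 - 3*z^3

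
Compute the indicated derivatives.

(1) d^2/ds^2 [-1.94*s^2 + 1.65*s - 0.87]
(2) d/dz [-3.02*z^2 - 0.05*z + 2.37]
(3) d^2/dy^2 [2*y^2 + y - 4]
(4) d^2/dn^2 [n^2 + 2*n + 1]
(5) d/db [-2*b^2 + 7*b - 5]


(1) = -3.88000000000000
(2) = -6.04*z - 0.05
(3) = 4
(4) = 2
(5) = 7 - 4*b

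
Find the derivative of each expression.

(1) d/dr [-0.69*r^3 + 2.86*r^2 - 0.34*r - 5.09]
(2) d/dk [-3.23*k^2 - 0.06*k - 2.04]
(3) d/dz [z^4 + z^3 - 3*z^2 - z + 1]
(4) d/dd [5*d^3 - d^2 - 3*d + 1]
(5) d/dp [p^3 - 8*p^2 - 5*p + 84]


(1) = -2.07*r^2 + 5.72*r - 0.34
(2) = -6.46*k - 0.06
(3) = 4*z^3 + 3*z^2 - 6*z - 1
(4) = 15*d^2 - 2*d - 3
(5) = 3*p^2 - 16*p - 5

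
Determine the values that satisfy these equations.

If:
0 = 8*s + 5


Then:
s = -5/8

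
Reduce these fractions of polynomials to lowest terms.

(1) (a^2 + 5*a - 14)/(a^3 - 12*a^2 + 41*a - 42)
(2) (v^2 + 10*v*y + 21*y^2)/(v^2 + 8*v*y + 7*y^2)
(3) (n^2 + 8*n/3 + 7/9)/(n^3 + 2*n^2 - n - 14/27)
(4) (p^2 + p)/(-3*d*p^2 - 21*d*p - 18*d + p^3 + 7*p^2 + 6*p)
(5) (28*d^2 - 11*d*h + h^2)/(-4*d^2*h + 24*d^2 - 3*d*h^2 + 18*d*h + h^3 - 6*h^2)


(1) = (a + 7)/(a^2 - 10*a + 21)
(2) = (v + 3*y)/(v + y)
(3) = 3/(3*n - 2)
(4) = p/(-3*d*p - 18*d + p^2 + 6*p)
(5) = (-7*d + h)/(d*h - 6*d + h^2 - 6*h)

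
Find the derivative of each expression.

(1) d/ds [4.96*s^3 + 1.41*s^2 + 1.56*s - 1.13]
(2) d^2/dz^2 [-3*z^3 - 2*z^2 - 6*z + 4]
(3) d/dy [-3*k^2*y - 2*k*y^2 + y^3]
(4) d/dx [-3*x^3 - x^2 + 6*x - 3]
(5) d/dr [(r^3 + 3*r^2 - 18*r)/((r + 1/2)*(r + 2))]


(1) = 14.88*s^2 + 2.82*s + 1.56
(2) = -18*z - 4
(3) = -3*k^2 - 4*k*y + 3*y^2
(4) = -9*x^2 - 2*x + 6
(5) = 2*(2*r^4 + 10*r^3 + 57*r^2 + 12*r - 36)/(4*r^4 + 20*r^3 + 33*r^2 + 20*r + 4)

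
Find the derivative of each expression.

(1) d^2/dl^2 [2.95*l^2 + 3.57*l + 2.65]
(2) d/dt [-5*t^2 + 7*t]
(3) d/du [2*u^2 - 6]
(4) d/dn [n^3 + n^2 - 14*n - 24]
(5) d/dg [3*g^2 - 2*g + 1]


(1) = 5.90000000000000
(2) = 7 - 10*t
(3) = 4*u
(4) = 3*n^2 + 2*n - 14
(5) = 6*g - 2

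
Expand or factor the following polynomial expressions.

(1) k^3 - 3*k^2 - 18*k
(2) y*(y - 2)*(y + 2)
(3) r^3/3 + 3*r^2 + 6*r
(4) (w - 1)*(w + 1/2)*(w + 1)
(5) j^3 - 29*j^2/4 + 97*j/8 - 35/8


(1) = k*(k - 6)*(k + 3)
(2) = y^3 - 4*y
(3) = r*(r/3 + 1)*(r + 6)
(4) = w^3 + w^2/2 - w - 1/2
(5) = (j - 5)*(j - 7/4)*(j - 1/2)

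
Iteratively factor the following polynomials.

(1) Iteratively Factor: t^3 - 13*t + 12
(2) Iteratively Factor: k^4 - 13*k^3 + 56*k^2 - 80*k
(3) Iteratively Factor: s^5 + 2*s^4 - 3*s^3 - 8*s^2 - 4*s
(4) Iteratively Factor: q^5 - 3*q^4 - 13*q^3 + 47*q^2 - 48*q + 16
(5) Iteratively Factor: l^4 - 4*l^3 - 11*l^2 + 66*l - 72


(1) = (t + 4)*(t^2 - 4*t + 3) = (t - 1)*(t + 4)*(t - 3)
(2) = (k - 4)*(k^3 - 9*k^2 + 20*k) = k*(k - 4)*(k^2 - 9*k + 20) = k*(k - 5)*(k - 4)*(k - 4)
(3) = (s + 1)*(s^4 + s^3 - 4*s^2 - 4*s) = (s + 1)^2*(s^3 - 4*s) = s*(s + 1)^2*(s^2 - 4) = s*(s + 1)^2*(s + 2)*(s - 2)
(4) = (q - 4)*(q^4 + q^3 - 9*q^2 + 11*q - 4) = (q - 4)*(q + 4)*(q^3 - 3*q^2 + 3*q - 1) = (q - 4)*(q - 1)*(q + 4)*(q^2 - 2*q + 1) = (q - 4)*(q - 1)^2*(q + 4)*(q - 1)
(5) = (l - 3)*(l^3 - l^2 - 14*l + 24) = (l - 3)*(l - 2)*(l^2 + l - 12) = (l - 3)*(l - 2)*(l + 4)*(l - 3)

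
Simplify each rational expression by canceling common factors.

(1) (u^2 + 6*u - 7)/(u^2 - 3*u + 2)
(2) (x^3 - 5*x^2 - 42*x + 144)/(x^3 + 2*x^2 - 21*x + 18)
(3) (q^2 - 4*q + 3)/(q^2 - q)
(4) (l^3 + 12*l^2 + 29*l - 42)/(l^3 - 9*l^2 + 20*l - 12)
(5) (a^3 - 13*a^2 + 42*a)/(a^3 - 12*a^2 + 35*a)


(1) = (u + 7)/(u - 2)
(2) = (x - 8)/(x - 1)
(3) = (q - 3)/q
(4) = (l^2 + 13*l + 42)/(l^2 - 8*l + 12)
(5) = (a - 6)/(a - 5)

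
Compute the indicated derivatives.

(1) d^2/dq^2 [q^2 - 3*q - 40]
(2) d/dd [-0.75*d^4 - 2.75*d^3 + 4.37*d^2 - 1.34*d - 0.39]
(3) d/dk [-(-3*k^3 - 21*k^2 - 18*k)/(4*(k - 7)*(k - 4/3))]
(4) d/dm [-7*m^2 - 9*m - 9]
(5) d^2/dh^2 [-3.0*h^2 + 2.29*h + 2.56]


(1) = 2
(2) = -3.0*d^3 - 8.25*d^2 + 8.74*d - 1.34
(3) = 9*(3*k^4 - 50*k^3 - 109*k^2 + 392*k + 168)/(4*(9*k^4 - 150*k^3 + 793*k^2 - 1400*k + 784))
(4) = -14*m - 9
(5) = -6.00000000000000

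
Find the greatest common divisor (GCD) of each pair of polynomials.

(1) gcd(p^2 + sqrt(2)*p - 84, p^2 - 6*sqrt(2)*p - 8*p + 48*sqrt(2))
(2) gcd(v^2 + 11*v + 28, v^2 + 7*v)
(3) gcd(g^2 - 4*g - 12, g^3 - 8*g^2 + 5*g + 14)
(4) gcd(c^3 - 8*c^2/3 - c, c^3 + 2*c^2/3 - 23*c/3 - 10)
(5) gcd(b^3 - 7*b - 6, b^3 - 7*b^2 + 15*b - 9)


(1) = gcd((p - 6*sqrt(2))*(p + 7*sqrt(2)), (p - 8)*(p - 6*sqrt(2))) = p - 6*sqrt(2)
(2) = gcd((v + 4)*(v + 7), v*(v + 7)) = v + 7
(3) = 1
(4) = c - 3
(5) = b - 3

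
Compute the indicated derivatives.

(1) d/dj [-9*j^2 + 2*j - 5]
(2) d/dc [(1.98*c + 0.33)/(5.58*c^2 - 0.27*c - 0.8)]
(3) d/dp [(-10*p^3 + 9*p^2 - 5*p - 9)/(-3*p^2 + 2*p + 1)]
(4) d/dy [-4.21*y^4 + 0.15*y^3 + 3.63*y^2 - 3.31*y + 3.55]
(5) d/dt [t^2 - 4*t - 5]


(1) = 2 - 18*j
(2) = (11.0484*c^2 - 0.5346*c - (1.98*c + 0.33)*(11.16*c - 0.27) - 1.584)/(-5.58*c^2 + 0.27*c + 0.8)^2
(3) = (30*p^4 - 40*p^3 - 27*p^2 - 36*p + 13)/(9*p^4 - 12*p^3 - 2*p^2 + 4*p + 1)
(4) = -16.84*y^3 + 0.45*y^2 + 7.26*y - 3.31
(5) = 2*t - 4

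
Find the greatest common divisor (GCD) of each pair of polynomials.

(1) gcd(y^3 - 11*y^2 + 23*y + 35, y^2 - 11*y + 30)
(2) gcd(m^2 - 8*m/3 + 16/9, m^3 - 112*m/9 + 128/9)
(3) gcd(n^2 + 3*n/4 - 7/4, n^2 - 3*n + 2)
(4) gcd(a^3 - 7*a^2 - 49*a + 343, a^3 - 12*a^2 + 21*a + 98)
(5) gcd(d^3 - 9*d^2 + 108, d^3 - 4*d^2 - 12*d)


(1) = y - 5
(2) = gcd((m - 4/3)^2, (m - 8/3)*(m - 4/3)*(m + 4)) = m - 4/3
(3) = n - 1
(4) = a^2 - 14*a + 49
(5) = d - 6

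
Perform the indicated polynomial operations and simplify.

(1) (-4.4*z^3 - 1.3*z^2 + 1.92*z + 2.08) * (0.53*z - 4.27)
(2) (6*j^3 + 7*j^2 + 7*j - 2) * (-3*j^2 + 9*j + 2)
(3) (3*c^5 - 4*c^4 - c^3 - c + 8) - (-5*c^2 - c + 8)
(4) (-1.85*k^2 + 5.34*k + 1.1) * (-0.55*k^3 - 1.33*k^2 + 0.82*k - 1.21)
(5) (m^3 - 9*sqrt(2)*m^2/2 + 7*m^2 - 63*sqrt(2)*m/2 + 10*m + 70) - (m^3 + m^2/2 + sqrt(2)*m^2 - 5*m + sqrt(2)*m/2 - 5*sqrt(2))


(1) = -2.332*z^4 + 18.099*z^3 + 6.5686*z^2 - 7.096*z - 8.8816
(2) = -18*j^5 + 33*j^4 + 54*j^3 + 83*j^2 - 4*j - 4
(3) = 3*c^5 - 4*c^4 - c^3 + 5*c^2
(4) = 1.0175*k^5 - 0.4765*k^4 - 9.2242*k^3 + 5.1543*k^2 - 5.5594*k - 1.331
(5) = -11*sqrt(2)*m^2/2 + 13*m^2/2 - 32*sqrt(2)*m + 15*m + 5*sqrt(2) + 70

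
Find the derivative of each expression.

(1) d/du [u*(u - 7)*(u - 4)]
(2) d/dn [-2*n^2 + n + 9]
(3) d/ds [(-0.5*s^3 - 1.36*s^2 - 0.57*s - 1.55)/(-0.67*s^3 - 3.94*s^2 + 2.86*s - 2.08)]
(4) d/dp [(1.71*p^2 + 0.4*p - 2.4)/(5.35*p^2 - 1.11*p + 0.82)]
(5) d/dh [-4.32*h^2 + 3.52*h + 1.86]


(1) = 3*u^2 - 22*u + 28
(2) = 1 - 4*n
(3) = (1.0588*s^4 - 3.6238*s^3 - 6.1309*s^2 - 6.5564*s + 5.6186)/(0.4489*s^6 + 5.2796*s^5 + 11.6912*s^4 - 19.7496*s^3 + 24.57*s^2 - 11.8976*s + 4.3264)
(4) = (-4.0381*p^2 + 28.4844*p - 2.336)/(28.6225*p^4 - 11.877*p^3 + 10.0061*p^2 - 1.8204*p + 0.6724)
(5) = 3.52 - 8.64*h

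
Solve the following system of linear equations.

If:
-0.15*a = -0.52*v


Then:
a = 3.46666666666667*v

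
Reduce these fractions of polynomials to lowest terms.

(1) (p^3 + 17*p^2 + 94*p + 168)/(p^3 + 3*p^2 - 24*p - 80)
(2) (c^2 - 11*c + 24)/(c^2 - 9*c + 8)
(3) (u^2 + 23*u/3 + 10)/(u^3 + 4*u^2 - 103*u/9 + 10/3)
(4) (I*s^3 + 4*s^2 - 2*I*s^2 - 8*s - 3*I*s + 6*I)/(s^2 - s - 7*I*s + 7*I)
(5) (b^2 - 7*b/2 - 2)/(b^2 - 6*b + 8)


(1) = (p^2 + 13*p + 42)/(p^2 - p - 20)
(2) = (c - 3)/(c - 1)
(3) = (9*u + 15)/(9*u^2 - 18*u + 5)
(4) = (I*s^3 + s^2*(4 - 2*I) + s*(-8 - 3*I) + 6*I)/(s^2 + s*(-1 - 7*I) + 7*I)
(5) = (2*b + 1)/(2*b - 4)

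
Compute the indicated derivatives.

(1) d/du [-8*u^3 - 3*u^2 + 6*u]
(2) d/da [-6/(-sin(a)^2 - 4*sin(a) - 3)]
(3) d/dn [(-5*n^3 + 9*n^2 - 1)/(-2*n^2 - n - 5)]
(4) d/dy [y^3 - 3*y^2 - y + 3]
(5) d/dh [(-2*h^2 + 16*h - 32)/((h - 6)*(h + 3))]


(1) = -24*u^2 - 6*u + 6
(2) = -12*(sin(a) + 2)*cos(a)/(sin(a)^2 + 4*sin(a) + 3)^2
(3) = (10*n^4 + 10*n^3 + 66*n^2 - 94*n - 1)/(4*n^4 + 4*n^3 + 21*n^2 + 10*n + 25)
(4) = 3*y^2 - 6*y - 1
(5) = 2*(-5*h^2 + 68*h - 192)/(h^4 - 6*h^3 - 27*h^2 + 108*h + 324)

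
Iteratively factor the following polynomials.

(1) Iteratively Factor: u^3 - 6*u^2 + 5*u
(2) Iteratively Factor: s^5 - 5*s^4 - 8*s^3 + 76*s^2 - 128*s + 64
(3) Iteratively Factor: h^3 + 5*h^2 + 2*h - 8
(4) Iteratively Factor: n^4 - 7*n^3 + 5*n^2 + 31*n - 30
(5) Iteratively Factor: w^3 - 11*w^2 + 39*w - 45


(1) = (u)*(u^2 - 6*u + 5) = u*(u - 5)*(u - 1)
(2) = (s + 4)*(s^4 - 9*s^3 + 28*s^2 - 36*s + 16) = (s - 2)*(s + 4)*(s^3 - 7*s^2 + 14*s - 8) = (s - 4)*(s - 2)*(s + 4)*(s^2 - 3*s + 2) = (s - 4)*(s - 2)^2*(s + 4)*(s - 1)
(3) = (h - 1)*(h^2 + 6*h + 8) = (h - 1)*(h + 2)*(h + 4)
(4) = (n - 5)*(n^3 - 2*n^2 - 5*n + 6) = (n - 5)*(n + 2)*(n^2 - 4*n + 3) = (n - 5)*(n - 3)*(n + 2)*(n - 1)
(5) = (w - 3)*(w^2 - 8*w + 15) = (w - 3)^2*(w - 5)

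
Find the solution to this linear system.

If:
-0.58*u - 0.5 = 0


Then:
u = -0.86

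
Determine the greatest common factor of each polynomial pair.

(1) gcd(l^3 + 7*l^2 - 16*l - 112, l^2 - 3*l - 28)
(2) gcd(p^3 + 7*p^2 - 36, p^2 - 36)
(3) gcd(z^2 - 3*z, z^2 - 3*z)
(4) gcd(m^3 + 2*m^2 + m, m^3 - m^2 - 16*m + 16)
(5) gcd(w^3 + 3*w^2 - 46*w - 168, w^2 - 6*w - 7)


(1) = l + 4
(2) = gcd((p - 2)*(p + 3)*(p + 6), (p - 6)*(p + 6)) = p + 6
(3) = gcd(z*(z - 3), z*(z - 3)) = z^2 - 3*z
(4) = 1
(5) = w - 7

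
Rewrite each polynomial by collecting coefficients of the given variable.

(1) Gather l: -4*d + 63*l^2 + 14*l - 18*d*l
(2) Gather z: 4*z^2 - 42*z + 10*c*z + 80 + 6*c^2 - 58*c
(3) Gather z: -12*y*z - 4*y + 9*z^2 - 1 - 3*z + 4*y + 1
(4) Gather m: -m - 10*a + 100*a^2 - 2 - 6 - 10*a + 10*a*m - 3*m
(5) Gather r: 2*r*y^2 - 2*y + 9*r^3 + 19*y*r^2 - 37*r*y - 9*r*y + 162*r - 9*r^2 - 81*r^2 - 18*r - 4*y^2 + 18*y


(1) = -4*d + 63*l^2 + l*(14 - 18*d)
(2) = 6*c^2 - 58*c + 4*z^2 + z*(10*c - 42) + 80
(3) = 9*z^2 + z*(-12*y - 3)
(4) = 100*a^2 - 20*a + m*(10*a - 4) - 8
(5) = 9*r^3 + r^2*(19*y - 90) + r*(2*y^2 - 46*y + 144) - 4*y^2 + 16*y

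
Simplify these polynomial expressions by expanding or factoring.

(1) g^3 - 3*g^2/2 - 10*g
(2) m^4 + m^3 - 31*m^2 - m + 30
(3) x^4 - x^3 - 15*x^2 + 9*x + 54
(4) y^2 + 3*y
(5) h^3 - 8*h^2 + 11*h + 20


(1) = g*(g - 4)*(g + 5/2)
(2) = (m - 5)*(m - 1)*(m + 1)*(m + 6)
(3) = (x - 3)^2*(x + 2)*(x + 3)
(4) = y*(y + 3)
(5) = (h - 5)*(h - 4)*(h + 1)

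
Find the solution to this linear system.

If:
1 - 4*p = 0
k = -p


Then:
k = -1/4
p = 1/4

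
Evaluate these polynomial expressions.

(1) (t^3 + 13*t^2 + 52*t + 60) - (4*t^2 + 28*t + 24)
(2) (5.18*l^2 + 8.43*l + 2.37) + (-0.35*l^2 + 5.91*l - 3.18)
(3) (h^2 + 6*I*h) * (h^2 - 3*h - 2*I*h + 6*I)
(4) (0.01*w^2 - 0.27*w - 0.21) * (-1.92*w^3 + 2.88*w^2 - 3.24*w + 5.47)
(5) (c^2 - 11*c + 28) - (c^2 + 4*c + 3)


(1) = t^3 + 9*t^2 + 24*t + 36
(2) = 4.83*l^2 + 14.34*l - 0.81
(3) = h^4 - 3*h^3 + 4*I*h^3 + 12*h^2 - 12*I*h^2 - 36*h
(4) = -0.0192*w^5 + 0.5472*w^4 - 0.4068*w^3 + 0.3247*w^2 - 0.7965*w - 1.1487
(5) = 25 - 15*c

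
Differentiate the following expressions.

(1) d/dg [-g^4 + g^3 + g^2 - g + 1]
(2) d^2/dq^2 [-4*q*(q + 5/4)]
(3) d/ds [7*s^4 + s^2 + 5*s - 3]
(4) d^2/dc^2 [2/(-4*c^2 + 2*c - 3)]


(1) = -4*g^3 + 3*g^2 + 2*g - 1
(2) = -8
(3) = 28*s^3 + 2*s + 5
(4) = 16*(4*c^2 - 2*c - (4*c - 1)^2 + 3)/(4*c^2 - 2*c + 3)^3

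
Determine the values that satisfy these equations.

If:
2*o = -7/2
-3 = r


Then:
o = -7/4
r = -3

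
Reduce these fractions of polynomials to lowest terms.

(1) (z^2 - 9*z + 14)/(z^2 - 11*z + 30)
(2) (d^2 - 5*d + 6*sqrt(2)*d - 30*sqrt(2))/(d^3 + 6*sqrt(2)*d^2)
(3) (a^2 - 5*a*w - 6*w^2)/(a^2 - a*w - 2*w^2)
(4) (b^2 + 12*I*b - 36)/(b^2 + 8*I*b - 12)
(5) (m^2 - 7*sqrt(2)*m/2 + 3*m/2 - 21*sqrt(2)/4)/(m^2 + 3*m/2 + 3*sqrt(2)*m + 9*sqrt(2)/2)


(1) = (z^2 - 9*z + 14)/(z^2 - 11*z + 30)
(2) = (d - 5)/d^2
(3) = (-a + 6*w)/(-a + 2*w)
(4) = (b + 6*I)/(b + 2*I)
(5) = (8*m - 28*sqrt(2))/(8*m + 24*sqrt(2))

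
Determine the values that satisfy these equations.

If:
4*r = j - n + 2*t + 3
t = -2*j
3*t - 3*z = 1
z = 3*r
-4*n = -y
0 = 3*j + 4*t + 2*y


Then:
j = 248/69
n = 155/69
r = -173/69
t = -496/69
y = 620/69
z = -173/23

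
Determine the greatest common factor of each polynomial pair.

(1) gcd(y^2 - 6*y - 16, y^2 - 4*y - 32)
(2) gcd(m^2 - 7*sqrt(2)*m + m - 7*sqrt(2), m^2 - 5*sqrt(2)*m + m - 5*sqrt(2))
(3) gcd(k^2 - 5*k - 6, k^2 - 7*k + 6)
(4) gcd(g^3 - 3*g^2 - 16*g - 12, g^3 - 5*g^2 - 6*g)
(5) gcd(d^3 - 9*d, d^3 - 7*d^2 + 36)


(1) = y - 8
(2) = gcd((m + 1)*(m - 7*sqrt(2)), (m + 1)*(m - 5*sqrt(2))) = m + 1
(3) = k - 6
(4) = gcd((g - 6)*(g + 1)*(g + 2), g*(g - 6)*(g + 1)) = g^2 - 5*g - 6
(5) = d - 3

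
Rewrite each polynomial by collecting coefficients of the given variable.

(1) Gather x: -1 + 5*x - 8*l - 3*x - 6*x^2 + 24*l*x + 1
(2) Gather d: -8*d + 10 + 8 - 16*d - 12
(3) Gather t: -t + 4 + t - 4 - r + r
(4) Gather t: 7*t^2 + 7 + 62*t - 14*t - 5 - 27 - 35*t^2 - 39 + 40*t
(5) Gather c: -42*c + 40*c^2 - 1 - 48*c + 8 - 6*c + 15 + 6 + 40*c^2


(1) = -8*l - 6*x^2 + x*(24*l + 2)
(2) = 6 - 24*d
(3) = 0
(4) = -28*t^2 + 88*t - 64
(5) = 80*c^2 - 96*c + 28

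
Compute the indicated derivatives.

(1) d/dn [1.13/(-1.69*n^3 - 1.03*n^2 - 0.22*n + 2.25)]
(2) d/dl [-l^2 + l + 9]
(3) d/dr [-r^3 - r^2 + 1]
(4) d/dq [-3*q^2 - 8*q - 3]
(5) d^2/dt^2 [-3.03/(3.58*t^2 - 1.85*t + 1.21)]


(1) = (5.7291*n^2 + 2.3278*n + 0.2486)/(1.69*n^3 + 1.03*n^2 + 0.22*n - 2.25)^2
(2) = 1 - 2*l
(3) = r*(-3*r - 2)
(4) = -6*q - 8
(5) = (77.667384*t^2 - 40.13538*t - 3.03*(7.16*t - 1.85)*(14.32*t - 3.7) + 26.250708)/(3.58*t^2 - 1.85*t + 1.21)^3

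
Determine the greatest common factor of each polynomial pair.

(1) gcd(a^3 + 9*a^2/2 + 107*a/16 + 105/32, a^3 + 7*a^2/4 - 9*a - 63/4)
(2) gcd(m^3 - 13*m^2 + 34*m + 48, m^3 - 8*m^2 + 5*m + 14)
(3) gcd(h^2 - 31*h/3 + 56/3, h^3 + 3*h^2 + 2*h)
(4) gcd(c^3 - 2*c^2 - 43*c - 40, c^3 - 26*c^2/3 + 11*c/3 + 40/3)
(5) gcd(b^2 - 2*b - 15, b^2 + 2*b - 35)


(1) = a + 7/4
(2) = gcd((m - 8)*(m - 6)*(m + 1), (m - 7)*(m - 2)*(m + 1)) = m + 1
(3) = gcd((h - 8)*(h - 7/3), h*(h + 1)*(h + 2)) = 1
(4) = c^2 - 7*c - 8
(5) = gcd((b - 5)*(b + 3), (b - 5)*(b + 7)) = b - 5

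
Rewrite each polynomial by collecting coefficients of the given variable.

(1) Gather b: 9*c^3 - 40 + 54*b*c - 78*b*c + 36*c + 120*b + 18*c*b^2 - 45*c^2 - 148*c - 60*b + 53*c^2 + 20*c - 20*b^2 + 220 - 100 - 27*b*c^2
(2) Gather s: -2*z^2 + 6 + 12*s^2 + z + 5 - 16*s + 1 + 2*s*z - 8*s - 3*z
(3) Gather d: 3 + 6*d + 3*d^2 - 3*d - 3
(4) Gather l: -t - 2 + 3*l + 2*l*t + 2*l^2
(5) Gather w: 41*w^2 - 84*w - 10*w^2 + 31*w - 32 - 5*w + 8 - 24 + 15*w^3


(1) = b^2*(18*c - 20) + b*(-27*c^2 - 24*c + 60) + 9*c^3 + 8*c^2 - 92*c + 80
(2) = 12*s^2 + s*(2*z - 24) - 2*z^2 - 2*z + 12
(3) = 3*d^2 + 3*d
(4) = 2*l^2 + l*(2*t + 3) - t - 2
(5) = 15*w^3 + 31*w^2 - 58*w - 48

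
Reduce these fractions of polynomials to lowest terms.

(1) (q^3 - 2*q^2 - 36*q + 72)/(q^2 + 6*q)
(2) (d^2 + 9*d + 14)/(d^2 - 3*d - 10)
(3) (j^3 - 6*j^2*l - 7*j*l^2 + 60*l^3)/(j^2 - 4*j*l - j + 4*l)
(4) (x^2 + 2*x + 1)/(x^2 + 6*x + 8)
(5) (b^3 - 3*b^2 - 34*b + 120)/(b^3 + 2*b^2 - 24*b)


(1) = (q^2 - 8*q + 12)/q
(2) = (d + 7)/(d - 5)
(3) = (j^2 - 2*j*l - 15*l^2)/(j - 1)
(4) = (x^2 + 2*x + 1)/(x^2 + 6*x + 8)
(5) = (b - 5)/b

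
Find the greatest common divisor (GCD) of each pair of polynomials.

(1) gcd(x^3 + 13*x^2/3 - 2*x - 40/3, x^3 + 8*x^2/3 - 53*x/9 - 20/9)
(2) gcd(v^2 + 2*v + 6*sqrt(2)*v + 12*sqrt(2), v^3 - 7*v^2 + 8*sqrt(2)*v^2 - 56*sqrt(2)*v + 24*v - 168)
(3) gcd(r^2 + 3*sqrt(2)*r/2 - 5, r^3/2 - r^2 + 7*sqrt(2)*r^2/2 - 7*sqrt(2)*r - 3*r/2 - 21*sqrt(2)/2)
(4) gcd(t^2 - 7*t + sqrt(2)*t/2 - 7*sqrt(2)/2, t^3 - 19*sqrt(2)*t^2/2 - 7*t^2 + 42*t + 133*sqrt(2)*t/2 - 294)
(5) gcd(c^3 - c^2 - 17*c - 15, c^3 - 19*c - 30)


(1) = x^2 + 7*x/3 - 20/3
(2) = v + 6*sqrt(2)
(3) = 1
(4) = t - 7
(5) = gcd((c - 5)*(c + 1)*(c + 3), (c - 5)*(c + 2)*(c + 3)) = c^2 - 2*c - 15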